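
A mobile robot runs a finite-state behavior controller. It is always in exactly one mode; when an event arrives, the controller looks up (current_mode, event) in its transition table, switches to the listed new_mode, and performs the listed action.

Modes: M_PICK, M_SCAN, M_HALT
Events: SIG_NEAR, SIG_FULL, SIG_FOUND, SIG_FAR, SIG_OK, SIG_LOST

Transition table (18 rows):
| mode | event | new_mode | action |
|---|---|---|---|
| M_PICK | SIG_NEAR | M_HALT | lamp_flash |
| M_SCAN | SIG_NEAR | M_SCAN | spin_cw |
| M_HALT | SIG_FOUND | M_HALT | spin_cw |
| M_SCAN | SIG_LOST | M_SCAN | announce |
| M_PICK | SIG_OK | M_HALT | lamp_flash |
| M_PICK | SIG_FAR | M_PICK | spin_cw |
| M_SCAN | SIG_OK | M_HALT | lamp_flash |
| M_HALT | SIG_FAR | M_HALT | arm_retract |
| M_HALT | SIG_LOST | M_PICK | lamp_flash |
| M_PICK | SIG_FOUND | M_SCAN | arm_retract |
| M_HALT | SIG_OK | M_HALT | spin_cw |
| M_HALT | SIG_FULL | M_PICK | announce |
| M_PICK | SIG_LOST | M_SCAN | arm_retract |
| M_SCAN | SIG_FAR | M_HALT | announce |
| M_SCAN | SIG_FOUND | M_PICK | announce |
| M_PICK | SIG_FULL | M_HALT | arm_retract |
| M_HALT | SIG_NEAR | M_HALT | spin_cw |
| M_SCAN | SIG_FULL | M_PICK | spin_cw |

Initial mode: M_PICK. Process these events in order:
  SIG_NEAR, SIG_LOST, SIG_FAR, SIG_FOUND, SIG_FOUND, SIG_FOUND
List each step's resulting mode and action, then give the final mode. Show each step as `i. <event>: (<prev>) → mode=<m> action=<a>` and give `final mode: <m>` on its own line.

1. SIG_NEAR: (M_PICK) → mode=M_HALT action=lamp_flash
2. SIG_LOST: (M_HALT) → mode=M_PICK action=lamp_flash
3. SIG_FAR: (M_PICK) → mode=M_PICK action=spin_cw
4. SIG_FOUND: (M_PICK) → mode=M_SCAN action=arm_retract
5. SIG_FOUND: (M_SCAN) → mode=M_PICK action=announce
6. SIG_FOUND: (M_PICK) → mode=M_SCAN action=arm_retract

final mode: M_SCAN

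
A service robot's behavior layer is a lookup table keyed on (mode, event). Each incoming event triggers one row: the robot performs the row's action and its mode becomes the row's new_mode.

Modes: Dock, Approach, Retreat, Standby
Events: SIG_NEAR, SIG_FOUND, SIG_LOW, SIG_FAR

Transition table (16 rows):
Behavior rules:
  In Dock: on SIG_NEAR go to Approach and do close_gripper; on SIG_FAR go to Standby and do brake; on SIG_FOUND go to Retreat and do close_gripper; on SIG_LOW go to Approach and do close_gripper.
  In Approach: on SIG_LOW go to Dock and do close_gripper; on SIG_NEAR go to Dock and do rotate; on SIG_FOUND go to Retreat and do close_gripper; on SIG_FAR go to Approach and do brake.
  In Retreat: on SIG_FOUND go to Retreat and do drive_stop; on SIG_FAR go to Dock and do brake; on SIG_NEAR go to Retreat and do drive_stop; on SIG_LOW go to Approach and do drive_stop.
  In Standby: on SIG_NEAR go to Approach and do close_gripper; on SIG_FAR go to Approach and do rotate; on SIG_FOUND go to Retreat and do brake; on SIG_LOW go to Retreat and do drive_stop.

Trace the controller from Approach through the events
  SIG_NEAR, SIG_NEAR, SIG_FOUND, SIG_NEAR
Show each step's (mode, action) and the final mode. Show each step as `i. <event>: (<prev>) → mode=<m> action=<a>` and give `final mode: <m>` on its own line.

1. SIG_NEAR: (Approach) → mode=Dock action=rotate
2. SIG_NEAR: (Dock) → mode=Approach action=close_gripper
3. SIG_FOUND: (Approach) → mode=Retreat action=close_gripper
4. SIG_NEAR: (Retreat) → mode=Retreat action=drive_stop

final mode: Retreat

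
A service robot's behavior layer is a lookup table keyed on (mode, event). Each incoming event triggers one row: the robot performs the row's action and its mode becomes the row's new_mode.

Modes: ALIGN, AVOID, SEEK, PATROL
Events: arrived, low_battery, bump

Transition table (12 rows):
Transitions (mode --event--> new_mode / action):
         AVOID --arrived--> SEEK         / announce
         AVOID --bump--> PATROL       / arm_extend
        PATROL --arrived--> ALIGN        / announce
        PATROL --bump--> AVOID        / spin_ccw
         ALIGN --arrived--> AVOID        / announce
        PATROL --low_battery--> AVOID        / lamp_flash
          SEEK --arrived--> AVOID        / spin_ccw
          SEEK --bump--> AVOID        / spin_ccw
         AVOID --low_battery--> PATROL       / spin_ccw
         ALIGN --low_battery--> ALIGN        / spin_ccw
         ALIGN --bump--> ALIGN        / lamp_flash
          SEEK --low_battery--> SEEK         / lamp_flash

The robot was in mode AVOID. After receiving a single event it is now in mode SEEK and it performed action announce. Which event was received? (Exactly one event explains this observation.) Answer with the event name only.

arrived

try arrived: (AVOID, arrived) → (SEEK, announce)  ← matches
try low_battery: (AVOID, low_battery) → (PATROL, spin_ccw)
try bump: (AVOID, bump) → (PATROL, arm_extend)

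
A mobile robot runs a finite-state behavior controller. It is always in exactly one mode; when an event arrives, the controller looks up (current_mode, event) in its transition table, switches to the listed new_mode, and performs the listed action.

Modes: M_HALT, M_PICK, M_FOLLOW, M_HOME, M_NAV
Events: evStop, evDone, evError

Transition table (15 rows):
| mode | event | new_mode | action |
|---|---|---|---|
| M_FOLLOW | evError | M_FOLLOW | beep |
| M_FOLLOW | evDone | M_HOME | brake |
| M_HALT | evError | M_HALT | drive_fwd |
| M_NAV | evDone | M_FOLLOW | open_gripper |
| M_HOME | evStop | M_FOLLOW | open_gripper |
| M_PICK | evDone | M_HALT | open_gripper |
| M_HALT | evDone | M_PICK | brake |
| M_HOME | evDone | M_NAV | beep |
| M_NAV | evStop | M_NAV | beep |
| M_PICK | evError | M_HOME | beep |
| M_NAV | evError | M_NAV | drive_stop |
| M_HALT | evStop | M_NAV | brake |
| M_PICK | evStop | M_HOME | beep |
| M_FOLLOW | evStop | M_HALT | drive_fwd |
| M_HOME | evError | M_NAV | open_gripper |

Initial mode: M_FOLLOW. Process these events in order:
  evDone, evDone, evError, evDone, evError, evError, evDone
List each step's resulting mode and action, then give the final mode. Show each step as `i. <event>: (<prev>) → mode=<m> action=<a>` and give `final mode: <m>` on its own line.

1. evDone: (M_FOLLOW) → mode=M_HOME action=brake
2. evDone: (M_HOME) → mode=M_NAV action=beep
3. evError: (M_NAV) → mode=M_NAV action=drive_stop
4. evDone: (M_NAV) → mode=M_FOLLOW action=open_gripper
5. evError: (M_FOLLOW) → mode=M_FOLLOW action=beep
6. evError: (M_FOLLOW) → mode=M_FOLLOW action=beep
7. evDone: (M_FOLLOW) → mode=M_HOME action=brake

final mode: M_HOME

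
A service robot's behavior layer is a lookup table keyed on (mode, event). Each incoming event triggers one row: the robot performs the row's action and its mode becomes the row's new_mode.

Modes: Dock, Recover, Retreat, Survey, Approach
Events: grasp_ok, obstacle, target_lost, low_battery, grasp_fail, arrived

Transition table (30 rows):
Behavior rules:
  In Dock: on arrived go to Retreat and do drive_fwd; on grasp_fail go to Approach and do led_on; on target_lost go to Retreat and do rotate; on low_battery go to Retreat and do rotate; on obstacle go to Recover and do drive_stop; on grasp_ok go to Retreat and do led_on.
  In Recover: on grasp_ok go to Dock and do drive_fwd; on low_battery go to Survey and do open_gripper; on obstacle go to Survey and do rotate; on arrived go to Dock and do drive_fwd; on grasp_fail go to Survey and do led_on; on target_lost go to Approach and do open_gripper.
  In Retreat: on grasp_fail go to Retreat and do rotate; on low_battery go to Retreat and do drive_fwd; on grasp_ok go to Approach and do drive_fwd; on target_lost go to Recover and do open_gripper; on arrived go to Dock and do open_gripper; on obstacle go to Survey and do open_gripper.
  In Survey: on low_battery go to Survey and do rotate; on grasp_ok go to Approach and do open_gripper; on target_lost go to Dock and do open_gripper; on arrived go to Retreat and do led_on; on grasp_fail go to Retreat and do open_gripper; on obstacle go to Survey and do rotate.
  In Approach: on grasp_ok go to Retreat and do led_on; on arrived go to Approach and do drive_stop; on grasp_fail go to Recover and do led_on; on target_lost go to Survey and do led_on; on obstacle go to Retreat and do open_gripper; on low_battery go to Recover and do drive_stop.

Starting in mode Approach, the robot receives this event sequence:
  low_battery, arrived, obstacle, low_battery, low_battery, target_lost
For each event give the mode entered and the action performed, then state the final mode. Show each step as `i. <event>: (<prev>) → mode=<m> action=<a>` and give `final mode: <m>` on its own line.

1. low_battery: (Approach) → mode=Recover action=drive_stop
2. arrived: (Recover) → mode=Dock action=drive_fwd
3. obstacle: (Dock) → mode=Recover action=drive_stop
4. low_battery: (Recover) → mode=Survey action=open_gripper
5. low_battery: (Survey) → mode=Survey action=rotate
6. target_lost: (Survey) → mode=Dock action=open_gripper

final mode: Dock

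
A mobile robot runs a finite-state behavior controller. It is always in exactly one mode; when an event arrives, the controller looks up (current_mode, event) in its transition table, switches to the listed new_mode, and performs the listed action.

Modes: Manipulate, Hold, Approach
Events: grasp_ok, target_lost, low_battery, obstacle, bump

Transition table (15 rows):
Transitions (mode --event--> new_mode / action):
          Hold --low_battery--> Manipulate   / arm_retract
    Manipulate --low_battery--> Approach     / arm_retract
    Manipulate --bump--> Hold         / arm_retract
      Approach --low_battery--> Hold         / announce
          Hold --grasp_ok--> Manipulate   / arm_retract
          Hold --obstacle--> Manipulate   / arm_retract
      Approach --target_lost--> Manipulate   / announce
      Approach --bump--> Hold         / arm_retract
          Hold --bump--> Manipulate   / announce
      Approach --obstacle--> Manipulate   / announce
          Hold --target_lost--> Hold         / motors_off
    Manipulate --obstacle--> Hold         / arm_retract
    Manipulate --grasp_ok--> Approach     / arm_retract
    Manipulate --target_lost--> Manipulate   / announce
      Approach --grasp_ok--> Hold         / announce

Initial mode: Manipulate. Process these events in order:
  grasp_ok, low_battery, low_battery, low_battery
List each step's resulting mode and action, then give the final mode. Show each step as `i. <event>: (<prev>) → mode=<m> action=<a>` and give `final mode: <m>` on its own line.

1. grasp_ok: (Manipulate) → mode=Approach action=arm_retract
2. low_battery: (Approach) → mode=Hold action=announce
3. low_battery: (Hold) → mode=Manipulate action=arm_retract
4. low_battery: (Manipulate) → mode=Approach action=arm_retract

final mode: Approach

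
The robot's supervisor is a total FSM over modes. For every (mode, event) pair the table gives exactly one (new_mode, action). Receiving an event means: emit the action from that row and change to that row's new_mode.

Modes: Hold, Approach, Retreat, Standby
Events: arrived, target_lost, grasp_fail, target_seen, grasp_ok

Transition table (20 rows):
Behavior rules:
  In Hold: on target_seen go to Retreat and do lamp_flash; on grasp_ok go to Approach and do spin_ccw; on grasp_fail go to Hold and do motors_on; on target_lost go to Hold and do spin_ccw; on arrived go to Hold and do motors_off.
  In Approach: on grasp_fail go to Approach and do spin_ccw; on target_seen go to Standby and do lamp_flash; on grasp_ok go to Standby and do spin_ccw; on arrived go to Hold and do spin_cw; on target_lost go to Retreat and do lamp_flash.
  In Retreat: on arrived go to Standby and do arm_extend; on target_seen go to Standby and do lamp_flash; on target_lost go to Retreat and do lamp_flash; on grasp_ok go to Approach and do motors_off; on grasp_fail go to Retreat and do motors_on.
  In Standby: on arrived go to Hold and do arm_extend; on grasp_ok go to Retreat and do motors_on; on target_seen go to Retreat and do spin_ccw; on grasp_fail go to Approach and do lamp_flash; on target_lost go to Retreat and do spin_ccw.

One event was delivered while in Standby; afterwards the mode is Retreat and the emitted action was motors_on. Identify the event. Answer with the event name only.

grasp_ok

try arrived: (Standby, arrived) → (Hold, arm_extend)
try target_lost: (Standby, target_lost) → (Retreat, spin_ccw)
try grasp_fail: (Standby, grasp_fail) → (Approach, lamp_flash)
try target_seen: (Standby, target_seen) → (Retreat, spin_ccw)
try grasp_ok: (Standby, grasp_ok) → (Retreat, motors_on)  ← matches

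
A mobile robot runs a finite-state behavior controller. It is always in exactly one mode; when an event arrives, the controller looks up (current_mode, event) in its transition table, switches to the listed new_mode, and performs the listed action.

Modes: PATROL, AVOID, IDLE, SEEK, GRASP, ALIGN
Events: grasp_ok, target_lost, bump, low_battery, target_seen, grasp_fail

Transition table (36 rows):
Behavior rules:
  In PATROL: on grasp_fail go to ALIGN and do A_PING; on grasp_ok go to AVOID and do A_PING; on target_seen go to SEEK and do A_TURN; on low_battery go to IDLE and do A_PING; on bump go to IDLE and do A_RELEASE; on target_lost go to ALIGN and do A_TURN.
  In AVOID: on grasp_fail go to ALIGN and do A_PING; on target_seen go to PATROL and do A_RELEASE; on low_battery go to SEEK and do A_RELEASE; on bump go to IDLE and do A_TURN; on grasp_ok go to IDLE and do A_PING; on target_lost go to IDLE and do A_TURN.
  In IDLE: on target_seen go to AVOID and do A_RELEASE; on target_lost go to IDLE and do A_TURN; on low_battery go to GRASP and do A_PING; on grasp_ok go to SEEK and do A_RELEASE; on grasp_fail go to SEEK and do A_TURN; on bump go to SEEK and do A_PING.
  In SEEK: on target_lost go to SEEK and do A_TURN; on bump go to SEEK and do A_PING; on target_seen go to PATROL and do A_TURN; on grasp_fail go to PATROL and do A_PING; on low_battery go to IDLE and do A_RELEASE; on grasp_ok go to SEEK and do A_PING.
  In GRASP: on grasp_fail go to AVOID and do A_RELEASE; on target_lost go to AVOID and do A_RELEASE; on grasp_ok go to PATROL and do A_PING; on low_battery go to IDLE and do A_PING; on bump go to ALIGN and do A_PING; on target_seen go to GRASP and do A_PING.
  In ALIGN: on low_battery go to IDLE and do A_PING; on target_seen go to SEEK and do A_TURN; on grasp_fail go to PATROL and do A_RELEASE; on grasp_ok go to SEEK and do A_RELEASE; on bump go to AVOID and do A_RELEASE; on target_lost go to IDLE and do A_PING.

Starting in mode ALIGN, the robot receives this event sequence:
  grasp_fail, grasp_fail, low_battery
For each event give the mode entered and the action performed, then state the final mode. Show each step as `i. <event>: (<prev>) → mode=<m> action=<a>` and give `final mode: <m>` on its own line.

1. grasp_fail: (ALIGN) → mode=PATROL action=A_RELEASE
2. grasp_fail: (PATROL) → mode=ALIGN action=A_PING
3. low_battery: (ALIGN) → mode=IDLE action=A_PING

final mode: IDLE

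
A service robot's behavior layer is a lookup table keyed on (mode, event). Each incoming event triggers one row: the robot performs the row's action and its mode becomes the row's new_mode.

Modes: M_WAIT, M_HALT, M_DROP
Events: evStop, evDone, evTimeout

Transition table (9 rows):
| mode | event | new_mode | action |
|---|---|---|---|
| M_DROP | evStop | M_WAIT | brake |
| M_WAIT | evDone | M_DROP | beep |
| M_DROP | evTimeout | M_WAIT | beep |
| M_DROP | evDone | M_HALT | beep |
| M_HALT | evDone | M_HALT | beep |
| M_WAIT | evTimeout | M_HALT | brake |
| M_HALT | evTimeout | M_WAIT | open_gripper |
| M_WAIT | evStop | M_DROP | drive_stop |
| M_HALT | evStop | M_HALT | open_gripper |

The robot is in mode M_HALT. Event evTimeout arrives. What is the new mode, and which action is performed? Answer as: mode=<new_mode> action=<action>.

current mode = M_HALT; filter table to that mode:
  (M_HALT, evDone) → (M_HALT, beep)
  (M_HALT, evTimeout) → (M_WAIT, open_gripper)  ← event matches
  (M_HALT, evStop) → (M_HALT, open_gripper)
event = evTimeout selects (M_WAIT, open_gripper)

mode=M_WAIT action=open_gripper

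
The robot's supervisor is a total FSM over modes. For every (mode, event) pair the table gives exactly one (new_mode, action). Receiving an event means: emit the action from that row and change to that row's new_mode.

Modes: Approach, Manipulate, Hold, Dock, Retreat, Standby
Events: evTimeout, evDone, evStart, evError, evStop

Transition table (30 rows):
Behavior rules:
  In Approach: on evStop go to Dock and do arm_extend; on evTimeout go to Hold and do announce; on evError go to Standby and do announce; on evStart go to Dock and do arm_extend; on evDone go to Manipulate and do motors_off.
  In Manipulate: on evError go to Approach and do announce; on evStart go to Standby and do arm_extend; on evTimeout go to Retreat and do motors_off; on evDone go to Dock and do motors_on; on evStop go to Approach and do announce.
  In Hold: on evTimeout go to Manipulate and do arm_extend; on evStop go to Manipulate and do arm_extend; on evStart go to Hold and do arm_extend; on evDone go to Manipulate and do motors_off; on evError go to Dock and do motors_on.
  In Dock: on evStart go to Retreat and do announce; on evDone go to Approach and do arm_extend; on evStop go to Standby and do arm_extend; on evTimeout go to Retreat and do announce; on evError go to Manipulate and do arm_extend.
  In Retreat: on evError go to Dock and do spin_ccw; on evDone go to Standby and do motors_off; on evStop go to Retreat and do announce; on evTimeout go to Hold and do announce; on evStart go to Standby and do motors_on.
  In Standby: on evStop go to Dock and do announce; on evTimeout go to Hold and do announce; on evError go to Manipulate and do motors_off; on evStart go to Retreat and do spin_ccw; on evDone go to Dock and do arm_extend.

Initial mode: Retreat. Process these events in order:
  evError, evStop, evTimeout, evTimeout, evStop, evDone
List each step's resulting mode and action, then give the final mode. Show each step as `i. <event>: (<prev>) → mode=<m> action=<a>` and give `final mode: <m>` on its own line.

1. evError: (Retreat) → mode=Dock action=spin_ccw
2. evStop: (Dock) → mode=Standby action=arm_extend
3. evTimeout: (Standby) → mode=Hold action=announce
4. evTimeout: (Hold) → mode=Manipulate action=arm_extend
5. evStop: (Manipulate) → mode=Approach action=announce
6. evDone: (Approach) → mode=Manipulate action=motors_off

final mode: Manipulate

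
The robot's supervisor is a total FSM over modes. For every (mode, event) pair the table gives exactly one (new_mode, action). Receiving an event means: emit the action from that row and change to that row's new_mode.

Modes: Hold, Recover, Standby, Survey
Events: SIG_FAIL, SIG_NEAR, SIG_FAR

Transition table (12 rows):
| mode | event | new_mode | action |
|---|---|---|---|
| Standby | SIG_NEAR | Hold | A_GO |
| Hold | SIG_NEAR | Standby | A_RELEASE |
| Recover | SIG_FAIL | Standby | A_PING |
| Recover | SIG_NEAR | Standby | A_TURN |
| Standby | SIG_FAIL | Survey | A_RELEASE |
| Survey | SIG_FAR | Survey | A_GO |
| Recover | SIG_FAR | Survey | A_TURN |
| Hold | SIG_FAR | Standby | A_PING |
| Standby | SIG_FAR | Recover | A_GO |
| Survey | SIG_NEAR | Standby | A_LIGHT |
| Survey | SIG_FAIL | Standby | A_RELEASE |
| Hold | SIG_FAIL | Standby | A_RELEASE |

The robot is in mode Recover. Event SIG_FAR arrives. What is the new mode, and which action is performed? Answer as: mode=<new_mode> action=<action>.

current mode = Recover; filter table to that mode:
  (Recover, SIG_FAIL) → (Standby, A_PING)
  (Recover, SIG_NEAR) → (Standby, A_TURN)
  (Recover, SIG_FAR) → (Survey, A_TURN)  ← event matches
event = SIG_FAR selects (Survey, A_TURN)

mode=Survey action=A_TURN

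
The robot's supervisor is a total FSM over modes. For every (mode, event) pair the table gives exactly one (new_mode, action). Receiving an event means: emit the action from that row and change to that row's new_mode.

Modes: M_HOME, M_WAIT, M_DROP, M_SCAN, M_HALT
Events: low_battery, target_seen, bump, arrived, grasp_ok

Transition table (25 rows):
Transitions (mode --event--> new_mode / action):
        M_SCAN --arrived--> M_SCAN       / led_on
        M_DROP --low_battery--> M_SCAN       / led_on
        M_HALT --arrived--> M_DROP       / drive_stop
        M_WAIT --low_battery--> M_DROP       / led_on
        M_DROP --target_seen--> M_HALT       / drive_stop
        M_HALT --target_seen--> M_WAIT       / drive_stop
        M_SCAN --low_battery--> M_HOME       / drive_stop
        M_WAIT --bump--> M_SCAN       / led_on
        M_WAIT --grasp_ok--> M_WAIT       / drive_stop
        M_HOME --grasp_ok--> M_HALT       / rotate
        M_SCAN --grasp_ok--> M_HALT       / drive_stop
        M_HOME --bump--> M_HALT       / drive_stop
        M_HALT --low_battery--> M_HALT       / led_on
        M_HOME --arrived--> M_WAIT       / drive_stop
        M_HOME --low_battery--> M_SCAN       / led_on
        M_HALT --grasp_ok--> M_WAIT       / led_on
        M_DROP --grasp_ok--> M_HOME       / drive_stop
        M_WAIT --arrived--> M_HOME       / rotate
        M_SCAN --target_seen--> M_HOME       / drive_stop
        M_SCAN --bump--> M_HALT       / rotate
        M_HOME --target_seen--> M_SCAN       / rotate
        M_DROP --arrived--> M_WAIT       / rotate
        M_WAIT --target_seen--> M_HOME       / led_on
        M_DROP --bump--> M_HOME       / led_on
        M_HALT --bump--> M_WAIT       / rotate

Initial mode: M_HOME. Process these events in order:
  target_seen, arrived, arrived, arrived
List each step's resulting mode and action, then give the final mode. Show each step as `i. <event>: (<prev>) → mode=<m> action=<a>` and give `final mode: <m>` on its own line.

final mode: M_SCAN

1. target_seen: (M_HOME) → mode=M_SCAN action=rotate
2. arrived: (M_SCAN) → mode=M_SCAN action=led_on
3. arrived: (M_SCAN) → mode=M_SCAN action=led_on
4. arrived: (M_SCAN) → mode=M_SCAN action=led_on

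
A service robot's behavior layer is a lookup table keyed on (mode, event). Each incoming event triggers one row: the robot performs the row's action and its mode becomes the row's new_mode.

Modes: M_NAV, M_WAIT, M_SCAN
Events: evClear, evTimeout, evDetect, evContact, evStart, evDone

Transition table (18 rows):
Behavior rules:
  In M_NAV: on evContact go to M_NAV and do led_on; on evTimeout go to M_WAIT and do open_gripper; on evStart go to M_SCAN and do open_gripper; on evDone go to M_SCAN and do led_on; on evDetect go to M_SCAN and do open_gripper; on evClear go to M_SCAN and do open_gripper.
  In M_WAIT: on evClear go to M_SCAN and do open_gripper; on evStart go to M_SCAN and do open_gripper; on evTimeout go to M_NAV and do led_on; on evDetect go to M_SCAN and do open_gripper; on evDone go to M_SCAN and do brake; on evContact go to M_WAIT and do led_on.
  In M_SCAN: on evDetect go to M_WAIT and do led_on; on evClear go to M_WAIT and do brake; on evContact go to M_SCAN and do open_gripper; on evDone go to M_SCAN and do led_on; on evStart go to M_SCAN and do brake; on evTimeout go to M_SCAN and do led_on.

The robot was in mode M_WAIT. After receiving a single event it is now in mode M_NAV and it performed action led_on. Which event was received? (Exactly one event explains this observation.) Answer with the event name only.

try evClear: (M_WAIT, evClear) → (M_SCAN, open_gripper)
try evTimeout: (M_WAIT, evTimeout) → (M_NAV, led_on)  ← matches
try evDetect: (M_WAIT, evDetect) → (M_SCAN, open_gripper)
try evContact: (M_WAIT, evContact) → (M_WAIT, led_on)
try evStart: (M_WAIT, evStart) → (M_SCAN, open_gripper)
try evDone: (M_WAIT, evDone) → (M_SCAN, brake)

evTimeout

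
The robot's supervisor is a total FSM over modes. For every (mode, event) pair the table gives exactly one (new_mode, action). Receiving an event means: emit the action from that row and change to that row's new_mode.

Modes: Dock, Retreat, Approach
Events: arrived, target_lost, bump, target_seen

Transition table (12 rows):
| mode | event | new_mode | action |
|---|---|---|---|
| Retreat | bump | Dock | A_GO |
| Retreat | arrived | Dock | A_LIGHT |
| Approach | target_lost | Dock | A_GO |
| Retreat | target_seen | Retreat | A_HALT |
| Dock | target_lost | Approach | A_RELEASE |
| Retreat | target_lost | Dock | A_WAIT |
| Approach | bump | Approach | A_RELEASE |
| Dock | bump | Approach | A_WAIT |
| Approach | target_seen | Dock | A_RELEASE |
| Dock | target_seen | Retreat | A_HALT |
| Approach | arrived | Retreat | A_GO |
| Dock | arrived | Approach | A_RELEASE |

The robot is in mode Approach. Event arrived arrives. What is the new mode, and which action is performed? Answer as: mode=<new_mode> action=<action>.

current mode = Approach; filter table to that mode:
  (Approach, target_lost) → (Dock, A_GO)
  (Approach, bump) → (Approach, A_RELEASE)
  (Approach, target_seen) → (Dock, A_RELEASE)
  (Approach, arrived) → (Retreat, A_GO)  ← event matches
event = arrived selects (Retreat, A_GO)

mode=Retreat action=A_GO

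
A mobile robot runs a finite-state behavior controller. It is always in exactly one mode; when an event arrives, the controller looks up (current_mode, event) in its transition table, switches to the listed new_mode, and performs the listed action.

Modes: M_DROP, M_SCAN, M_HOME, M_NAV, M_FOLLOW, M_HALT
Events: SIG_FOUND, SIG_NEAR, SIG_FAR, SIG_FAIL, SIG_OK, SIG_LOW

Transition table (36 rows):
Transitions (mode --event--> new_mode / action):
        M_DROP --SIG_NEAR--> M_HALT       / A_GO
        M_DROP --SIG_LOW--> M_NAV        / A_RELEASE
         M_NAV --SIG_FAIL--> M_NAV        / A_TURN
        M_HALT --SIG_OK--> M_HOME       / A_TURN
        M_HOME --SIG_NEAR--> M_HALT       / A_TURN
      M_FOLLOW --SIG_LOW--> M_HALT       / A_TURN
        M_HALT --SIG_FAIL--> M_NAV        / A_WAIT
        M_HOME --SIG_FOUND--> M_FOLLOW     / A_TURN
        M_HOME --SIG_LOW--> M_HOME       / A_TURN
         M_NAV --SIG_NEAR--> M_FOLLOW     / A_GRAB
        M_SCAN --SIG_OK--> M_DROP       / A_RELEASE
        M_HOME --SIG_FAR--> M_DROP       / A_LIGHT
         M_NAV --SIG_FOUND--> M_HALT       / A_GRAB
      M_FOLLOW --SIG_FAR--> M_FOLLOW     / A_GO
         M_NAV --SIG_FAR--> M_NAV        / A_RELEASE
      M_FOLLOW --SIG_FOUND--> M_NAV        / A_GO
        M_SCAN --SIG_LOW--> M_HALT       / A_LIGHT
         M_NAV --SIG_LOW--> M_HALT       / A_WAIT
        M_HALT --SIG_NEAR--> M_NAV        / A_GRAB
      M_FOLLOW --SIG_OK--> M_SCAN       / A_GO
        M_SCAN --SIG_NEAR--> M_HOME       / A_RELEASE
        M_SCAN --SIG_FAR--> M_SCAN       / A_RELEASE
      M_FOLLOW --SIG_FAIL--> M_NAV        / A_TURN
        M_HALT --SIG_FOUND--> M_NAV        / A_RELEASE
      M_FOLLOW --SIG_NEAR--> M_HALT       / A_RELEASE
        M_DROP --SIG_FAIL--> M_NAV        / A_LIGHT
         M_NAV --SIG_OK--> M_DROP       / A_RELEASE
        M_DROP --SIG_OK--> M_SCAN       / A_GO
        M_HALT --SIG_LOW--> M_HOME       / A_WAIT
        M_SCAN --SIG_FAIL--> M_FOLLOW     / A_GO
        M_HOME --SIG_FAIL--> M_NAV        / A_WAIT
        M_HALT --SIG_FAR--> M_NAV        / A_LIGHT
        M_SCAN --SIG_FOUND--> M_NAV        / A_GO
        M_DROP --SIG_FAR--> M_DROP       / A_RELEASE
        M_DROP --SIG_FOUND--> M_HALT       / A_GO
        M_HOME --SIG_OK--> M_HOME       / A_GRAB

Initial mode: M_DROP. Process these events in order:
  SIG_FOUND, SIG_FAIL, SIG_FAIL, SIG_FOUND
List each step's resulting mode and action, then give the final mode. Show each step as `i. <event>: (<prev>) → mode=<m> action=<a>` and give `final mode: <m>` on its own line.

final mode: M_HALT

1. SIG_FOUND: (M_DROP) → mode=M_HALT action=A_GO
2. SIG_FAIL: (M_HALT) → mode=M_NAV action=A_WAIT
3. SIG_FAIL: (M_NAV) → mode=M_NAV action=A_TURN
4. SIG_FOUND: (M_NAV) → mode=M_HALT action=A_GRAB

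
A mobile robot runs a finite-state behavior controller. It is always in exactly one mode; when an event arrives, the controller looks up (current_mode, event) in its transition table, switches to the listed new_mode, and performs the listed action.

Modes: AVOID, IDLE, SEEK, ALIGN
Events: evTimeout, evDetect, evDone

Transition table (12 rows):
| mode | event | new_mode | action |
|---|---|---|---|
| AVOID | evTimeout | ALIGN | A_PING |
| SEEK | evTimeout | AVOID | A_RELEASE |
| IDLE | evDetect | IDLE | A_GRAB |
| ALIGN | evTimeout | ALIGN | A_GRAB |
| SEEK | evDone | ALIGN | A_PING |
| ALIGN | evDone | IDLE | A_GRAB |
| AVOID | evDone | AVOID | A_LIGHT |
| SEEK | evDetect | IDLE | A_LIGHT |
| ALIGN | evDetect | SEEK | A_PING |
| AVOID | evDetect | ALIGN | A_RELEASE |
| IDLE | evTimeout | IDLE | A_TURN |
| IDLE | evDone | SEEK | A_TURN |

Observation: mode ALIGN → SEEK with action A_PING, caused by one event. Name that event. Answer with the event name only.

try evTimeout: (ALIGN, evTimeout) → (ALIGN, A_GRAB)
try evDetect: (ALIGN, evDetect) → (SEEK, A_PING)  ← matches
try evDone: (ALIGN, evDone) → (IDLE, A_GRAB)

evDetect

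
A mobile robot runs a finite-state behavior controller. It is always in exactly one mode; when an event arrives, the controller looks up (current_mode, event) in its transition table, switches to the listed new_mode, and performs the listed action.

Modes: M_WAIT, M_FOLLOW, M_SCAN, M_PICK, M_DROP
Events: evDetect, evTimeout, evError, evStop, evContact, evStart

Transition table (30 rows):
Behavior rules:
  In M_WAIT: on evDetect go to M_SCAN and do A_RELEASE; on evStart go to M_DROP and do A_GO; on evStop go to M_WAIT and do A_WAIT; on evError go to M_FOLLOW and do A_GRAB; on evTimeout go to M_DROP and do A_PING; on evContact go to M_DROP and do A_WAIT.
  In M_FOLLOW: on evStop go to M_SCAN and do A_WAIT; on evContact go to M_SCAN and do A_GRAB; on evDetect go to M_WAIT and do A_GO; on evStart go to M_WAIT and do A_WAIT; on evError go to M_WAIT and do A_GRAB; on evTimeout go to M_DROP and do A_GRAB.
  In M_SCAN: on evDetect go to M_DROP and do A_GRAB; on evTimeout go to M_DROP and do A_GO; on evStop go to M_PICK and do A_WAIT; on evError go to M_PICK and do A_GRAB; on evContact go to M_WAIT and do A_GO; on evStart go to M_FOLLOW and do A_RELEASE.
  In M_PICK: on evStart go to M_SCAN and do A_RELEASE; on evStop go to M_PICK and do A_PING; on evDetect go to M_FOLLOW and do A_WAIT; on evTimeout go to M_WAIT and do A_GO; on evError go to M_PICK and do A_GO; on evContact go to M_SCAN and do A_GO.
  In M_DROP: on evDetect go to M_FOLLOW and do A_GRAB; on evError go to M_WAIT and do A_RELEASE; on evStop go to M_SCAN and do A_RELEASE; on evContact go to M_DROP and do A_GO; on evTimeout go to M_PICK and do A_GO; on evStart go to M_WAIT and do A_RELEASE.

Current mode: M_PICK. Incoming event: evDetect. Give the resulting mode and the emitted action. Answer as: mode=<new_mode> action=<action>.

current mode = M_PICK; filter table to that mode:
  (M_PICK, evStart) → (M_SCAN, A_RELEASE)
  (M_PICK, evStop) → (M_PICK, A_PING)
  (M_PICK, evDetect) → (M_FOLLOW, A_WAIT)  ← event matches
  (M_PICK, evTimeout) → (M_WAIT, A_GO)
  (M_PICK, evError) → (M_PICK, A_GO)
  (M_PICK, evContact) → (M_SCAN, A_GO)
event = evDetect selects (M_FOLLOW, A_WAIT)

mode=M_FOLLOW action=A_WAIT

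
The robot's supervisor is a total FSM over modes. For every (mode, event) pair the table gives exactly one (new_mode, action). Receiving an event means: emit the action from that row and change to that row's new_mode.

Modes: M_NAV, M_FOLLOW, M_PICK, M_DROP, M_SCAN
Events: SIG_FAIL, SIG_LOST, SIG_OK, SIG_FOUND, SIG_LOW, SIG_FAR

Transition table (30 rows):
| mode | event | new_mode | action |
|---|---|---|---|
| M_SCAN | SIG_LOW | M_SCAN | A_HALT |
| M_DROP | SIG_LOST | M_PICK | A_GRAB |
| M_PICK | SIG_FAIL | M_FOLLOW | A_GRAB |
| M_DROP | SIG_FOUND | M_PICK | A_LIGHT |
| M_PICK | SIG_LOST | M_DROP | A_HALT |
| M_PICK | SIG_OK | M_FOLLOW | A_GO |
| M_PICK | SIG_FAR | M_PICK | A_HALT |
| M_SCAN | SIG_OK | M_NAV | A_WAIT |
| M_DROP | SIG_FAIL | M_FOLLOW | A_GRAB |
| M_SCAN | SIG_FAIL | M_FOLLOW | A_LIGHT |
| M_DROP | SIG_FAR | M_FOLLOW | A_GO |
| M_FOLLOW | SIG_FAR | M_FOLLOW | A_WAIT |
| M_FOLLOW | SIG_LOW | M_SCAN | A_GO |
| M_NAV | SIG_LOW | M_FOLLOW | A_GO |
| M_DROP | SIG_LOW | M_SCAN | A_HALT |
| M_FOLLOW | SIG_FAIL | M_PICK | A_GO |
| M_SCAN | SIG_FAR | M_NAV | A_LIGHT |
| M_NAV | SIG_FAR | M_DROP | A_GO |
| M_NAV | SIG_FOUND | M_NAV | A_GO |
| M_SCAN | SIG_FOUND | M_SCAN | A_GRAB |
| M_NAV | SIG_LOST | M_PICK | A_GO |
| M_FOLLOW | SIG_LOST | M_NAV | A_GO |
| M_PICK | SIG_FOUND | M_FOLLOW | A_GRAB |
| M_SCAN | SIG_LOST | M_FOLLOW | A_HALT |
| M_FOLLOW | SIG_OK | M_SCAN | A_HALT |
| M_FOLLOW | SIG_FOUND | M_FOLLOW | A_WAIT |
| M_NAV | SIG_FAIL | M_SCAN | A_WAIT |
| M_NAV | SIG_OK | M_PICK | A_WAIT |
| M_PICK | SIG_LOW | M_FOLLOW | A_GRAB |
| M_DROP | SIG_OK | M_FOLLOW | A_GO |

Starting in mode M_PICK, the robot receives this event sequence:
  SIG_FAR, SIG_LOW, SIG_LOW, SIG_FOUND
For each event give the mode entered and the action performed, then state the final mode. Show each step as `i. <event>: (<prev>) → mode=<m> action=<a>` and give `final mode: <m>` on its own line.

1. SIG_FAR: (M_PICK) → mode=M_PICK action=A_HALT
2. SIG_LOW: (M_PICK) → mode=M_FOLLOW action=A_GRAB
3. SIG_LOW: (M_FOLLOW) → mode=M_SCAN action=A_GO
4. SIG_FOUND: (M_SCAN) → mode=M_SCAN action=A_GRAB

final mode: M_SCAN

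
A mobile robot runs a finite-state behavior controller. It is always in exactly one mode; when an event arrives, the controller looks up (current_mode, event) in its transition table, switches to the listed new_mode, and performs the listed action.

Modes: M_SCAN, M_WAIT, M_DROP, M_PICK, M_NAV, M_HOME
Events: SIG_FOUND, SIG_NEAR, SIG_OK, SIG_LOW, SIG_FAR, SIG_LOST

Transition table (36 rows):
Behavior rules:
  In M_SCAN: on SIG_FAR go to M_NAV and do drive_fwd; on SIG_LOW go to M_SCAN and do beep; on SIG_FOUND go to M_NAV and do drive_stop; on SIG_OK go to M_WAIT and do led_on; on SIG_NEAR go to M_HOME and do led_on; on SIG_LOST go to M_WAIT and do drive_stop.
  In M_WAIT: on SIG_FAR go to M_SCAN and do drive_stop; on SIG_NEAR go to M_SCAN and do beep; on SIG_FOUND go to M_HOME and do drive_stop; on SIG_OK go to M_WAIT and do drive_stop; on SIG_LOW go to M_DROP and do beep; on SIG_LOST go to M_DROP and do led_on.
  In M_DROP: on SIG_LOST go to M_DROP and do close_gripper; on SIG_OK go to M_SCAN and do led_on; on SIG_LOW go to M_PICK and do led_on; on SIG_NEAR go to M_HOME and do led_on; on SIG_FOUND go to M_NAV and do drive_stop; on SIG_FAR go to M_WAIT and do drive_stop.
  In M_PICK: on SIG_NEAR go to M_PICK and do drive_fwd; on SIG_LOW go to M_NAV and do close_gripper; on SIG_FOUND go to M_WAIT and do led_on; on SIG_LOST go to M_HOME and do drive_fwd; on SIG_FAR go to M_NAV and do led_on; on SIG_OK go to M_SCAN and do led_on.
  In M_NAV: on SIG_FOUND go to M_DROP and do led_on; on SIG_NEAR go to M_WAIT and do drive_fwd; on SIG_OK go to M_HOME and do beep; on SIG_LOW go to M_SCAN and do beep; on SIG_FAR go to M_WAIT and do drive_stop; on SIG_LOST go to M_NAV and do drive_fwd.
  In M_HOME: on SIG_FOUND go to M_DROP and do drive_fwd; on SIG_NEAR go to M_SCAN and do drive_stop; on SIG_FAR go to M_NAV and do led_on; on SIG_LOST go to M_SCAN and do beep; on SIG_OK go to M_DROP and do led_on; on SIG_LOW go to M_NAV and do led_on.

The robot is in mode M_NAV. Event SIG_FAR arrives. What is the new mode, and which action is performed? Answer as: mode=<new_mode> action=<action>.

mode=M_WAIT action=drive_stop

current mode = M_NAV; filter table to that mode:
  (M_NAV, SIG_FOUND) → (M_DROP, led_on)
  (M_NAV, SIG_NEAR) → (M_WAIT, drive_fwd)
  (M_NAV, SIG_OK) → (M_HOME, beep)
  (M_NAV, SIG_LOW) → (M_SCAN, beep)
  (M_NAV, SIG_FAR) → (M_WAIT, drive_stop)  ← event matches
  (M_NAV, SIG_LOST) → (M_NAV, drive_fwd)
event = SIG_FAR selects (M_WAIT, drive_stop)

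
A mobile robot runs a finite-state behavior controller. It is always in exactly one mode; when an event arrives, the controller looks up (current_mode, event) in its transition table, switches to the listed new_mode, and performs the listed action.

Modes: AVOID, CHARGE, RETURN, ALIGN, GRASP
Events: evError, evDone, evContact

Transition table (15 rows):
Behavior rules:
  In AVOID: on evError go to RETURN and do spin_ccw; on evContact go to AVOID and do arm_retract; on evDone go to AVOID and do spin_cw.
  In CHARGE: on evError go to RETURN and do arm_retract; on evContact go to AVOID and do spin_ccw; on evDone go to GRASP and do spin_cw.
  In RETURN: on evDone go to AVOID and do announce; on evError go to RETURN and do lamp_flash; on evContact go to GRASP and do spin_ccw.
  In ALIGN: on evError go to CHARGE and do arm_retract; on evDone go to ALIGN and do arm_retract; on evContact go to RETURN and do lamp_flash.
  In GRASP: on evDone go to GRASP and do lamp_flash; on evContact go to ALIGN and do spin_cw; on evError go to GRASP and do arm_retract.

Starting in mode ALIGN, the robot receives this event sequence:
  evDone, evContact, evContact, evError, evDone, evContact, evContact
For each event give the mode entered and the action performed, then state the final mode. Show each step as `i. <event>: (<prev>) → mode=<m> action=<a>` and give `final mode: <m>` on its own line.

1. evDone: (ALIGN) → mode=ALIGN action=arm_retract
2. evContact: (ALIGN) → mode=RETURN action=lamp_flash
3. evContact: (RETURN) → mode=GRASP action=spin_ccw
4. evError: (GRASP) → mode=GRASP action=arm_retract
5. evDone: (GRASP) → mode=GRASP action=lamp_flash
6. evContact: (GRASP) → mode=ALIGN action=spin_cw
7. evContact: (ALIGN) → mode=RETURN action=lamp_flash

final mode: RETURN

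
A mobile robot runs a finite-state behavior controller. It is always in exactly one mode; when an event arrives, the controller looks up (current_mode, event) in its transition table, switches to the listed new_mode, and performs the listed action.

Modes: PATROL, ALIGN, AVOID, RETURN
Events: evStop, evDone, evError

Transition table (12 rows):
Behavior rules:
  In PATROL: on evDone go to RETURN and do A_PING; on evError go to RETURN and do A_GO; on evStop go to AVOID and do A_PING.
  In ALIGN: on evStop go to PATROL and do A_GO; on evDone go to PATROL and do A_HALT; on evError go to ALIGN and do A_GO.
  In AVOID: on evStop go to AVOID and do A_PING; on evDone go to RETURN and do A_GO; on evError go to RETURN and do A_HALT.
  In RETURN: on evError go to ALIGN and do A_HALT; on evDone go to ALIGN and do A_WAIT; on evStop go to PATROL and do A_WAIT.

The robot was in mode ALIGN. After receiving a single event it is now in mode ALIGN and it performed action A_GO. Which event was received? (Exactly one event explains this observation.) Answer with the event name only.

try evStop: (ALIGN, evStop) → (PATROL, A_GO)
try evDone: (ALIGN, evDone) → (PATROL, A_HALT)
try evError: (ALIGN, evError) → (ALIGN, A_GO)  ← matches

evError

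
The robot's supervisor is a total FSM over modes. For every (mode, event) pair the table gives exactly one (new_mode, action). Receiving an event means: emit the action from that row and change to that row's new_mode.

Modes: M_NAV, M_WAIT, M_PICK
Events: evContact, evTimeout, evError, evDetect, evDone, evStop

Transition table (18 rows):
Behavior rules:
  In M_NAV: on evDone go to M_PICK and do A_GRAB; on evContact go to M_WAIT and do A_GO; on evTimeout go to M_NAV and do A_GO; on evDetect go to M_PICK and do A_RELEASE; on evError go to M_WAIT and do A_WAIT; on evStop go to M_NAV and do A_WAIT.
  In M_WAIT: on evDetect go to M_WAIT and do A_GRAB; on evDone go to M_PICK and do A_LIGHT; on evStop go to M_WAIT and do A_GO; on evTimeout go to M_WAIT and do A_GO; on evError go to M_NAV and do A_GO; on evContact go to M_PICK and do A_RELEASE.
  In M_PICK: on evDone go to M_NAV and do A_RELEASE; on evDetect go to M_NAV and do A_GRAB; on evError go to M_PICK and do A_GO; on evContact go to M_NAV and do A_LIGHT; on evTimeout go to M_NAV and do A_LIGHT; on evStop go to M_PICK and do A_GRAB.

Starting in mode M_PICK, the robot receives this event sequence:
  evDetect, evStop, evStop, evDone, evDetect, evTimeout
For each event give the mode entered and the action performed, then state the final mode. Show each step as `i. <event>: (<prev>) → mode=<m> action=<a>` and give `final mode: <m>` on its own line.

final mode: M_NAV

1. evDetect: (M_PICK) → mode=M_NAV action=A_GRAB
2. evStop: (M_NAV) → mode=M_NAV action=A_WAIT
3. evStop: (M_NAV) → mode=M_NAV action=A_WAIT
4. evDone: (M_NAV) → mode=M_PICK action=A_GRAB
5. evDetect: (M_PICK) → mode=M_NAV action=A_GRAB
6. evTimeout: (M_NAV) → mode=M_NAV action=A_GO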